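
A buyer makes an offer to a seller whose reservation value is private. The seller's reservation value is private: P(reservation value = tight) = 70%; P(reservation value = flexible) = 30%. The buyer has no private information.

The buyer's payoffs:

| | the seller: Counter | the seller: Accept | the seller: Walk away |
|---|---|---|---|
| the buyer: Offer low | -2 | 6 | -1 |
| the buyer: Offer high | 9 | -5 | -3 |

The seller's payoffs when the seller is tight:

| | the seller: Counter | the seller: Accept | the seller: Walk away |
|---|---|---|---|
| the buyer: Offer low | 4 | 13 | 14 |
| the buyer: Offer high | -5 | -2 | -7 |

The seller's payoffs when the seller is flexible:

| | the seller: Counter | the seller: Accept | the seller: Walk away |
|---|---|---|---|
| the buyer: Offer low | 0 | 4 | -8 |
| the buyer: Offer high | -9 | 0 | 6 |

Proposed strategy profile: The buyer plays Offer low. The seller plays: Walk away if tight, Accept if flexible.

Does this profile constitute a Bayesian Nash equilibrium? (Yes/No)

Yes

The buyer plays Offer low: E[Offer low] = 0.7·(-1) + 0.3·(6) = 1.1; E[Offer high] = -3.6. Best-responding. ✓
The seller (reservation value tight), facing Offer low: Counter gives 4, Accept gives 13, Walk away gives 14. Proposed Walk away is best. ✓
The seller (reservation value flexible), facing Offer low: Counter gives 0, Accept gives 4, Walk away gives -8. Proposed Accept is best. ✓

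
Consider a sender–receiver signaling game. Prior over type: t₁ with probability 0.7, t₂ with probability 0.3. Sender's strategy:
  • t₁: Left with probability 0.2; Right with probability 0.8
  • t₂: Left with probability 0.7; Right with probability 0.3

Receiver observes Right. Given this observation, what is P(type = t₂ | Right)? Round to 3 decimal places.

Apply Bayes' rule using the sender's strategy as the likelihood.
P(Right) = 0.7·0.8 + 0.3·0.3 = 0.65
P(t₂ | Right) = (0.3·0.3) / 0.65 = 0.09 / 0.65 = 0.138462

0.138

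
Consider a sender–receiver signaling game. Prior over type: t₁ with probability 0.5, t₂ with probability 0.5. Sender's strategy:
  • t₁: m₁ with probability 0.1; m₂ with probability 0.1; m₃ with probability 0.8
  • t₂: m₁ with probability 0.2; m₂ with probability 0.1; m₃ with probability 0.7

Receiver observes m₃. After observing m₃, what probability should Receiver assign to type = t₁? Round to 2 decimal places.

P(m₃) = 0.5·0.8 + 0.5·0.7 = 0.75
P(t₁ | m₃) = (0.5·0.8) / 0.75 = 0.4 / 0.75 = 0.533333

0.53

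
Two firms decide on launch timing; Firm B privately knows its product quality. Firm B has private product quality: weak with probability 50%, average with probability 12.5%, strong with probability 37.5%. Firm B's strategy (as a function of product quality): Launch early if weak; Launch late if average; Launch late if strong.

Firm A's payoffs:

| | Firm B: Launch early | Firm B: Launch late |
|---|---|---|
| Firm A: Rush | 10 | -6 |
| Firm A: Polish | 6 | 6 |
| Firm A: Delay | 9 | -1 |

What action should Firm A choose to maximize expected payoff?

Polish

E[Rush] = 0.5·(10) + 0.125·(-6) + 0.375·(-6) = 2
E[Polish] = 0.5·(6) + 0.125·(6) + 0.375·(6) = 6
E[Delay] = 0.5·(9) + 0.125·(-1) + 0.375·(-1) = 4
Best response: Polish (6 is the largest).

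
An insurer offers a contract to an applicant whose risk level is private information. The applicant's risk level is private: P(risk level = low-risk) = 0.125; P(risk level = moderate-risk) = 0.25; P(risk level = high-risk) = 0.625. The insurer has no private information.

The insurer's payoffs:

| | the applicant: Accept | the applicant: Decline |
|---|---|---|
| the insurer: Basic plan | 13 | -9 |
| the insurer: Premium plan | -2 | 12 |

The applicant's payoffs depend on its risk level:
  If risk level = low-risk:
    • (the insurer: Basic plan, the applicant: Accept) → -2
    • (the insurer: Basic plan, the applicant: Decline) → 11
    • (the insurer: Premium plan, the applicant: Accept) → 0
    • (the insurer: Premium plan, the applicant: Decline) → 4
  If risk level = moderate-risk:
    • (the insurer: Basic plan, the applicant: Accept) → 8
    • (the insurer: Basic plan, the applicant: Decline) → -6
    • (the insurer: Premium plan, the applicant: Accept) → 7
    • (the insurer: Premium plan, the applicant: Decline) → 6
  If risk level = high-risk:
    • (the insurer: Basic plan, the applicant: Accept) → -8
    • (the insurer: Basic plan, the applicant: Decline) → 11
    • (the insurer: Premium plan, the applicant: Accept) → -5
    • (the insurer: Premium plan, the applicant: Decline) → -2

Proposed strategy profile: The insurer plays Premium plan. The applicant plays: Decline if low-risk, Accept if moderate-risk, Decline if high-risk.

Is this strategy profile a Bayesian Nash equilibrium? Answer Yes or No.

Yes

The insurer plays Premium plan: E[Premium plan] = 0.125·(12) + 0.25·(-2) + 0.625·(12) = 8.5; E[Basic plan] = -3.5. Best-responding. ✓
The applicant (risk level low-risk), facing Premium plan: Accept gives 0, Decline gives 4. Proposed Decline is best. ✓
The applicant (risk level moderate-risk), facing Premium plan: Accept gives 7, Decline gives 6. Proposed Accept is best. ✓
The applicant (risk level high-risk), facing Premium plan: Accept gives -5, Decline gives -2. Proposed Decline is best. ✓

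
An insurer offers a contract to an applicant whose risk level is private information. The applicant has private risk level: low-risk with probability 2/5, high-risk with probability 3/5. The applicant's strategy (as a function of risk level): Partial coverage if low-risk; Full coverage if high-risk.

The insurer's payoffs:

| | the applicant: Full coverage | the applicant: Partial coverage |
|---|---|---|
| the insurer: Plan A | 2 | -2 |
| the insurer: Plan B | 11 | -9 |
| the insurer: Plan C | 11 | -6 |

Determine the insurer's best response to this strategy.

E[Plan A] = 2/5·(-2) + 3/5·(2) = 2/5
E[Plan B] = 2/5·(-9) + 3/5·(11) = 3
E[Plan C] = 2/5·(-6) + 3/5·(11) = 21/5
Best response: Plan C (21/5 is the largest).

Plan C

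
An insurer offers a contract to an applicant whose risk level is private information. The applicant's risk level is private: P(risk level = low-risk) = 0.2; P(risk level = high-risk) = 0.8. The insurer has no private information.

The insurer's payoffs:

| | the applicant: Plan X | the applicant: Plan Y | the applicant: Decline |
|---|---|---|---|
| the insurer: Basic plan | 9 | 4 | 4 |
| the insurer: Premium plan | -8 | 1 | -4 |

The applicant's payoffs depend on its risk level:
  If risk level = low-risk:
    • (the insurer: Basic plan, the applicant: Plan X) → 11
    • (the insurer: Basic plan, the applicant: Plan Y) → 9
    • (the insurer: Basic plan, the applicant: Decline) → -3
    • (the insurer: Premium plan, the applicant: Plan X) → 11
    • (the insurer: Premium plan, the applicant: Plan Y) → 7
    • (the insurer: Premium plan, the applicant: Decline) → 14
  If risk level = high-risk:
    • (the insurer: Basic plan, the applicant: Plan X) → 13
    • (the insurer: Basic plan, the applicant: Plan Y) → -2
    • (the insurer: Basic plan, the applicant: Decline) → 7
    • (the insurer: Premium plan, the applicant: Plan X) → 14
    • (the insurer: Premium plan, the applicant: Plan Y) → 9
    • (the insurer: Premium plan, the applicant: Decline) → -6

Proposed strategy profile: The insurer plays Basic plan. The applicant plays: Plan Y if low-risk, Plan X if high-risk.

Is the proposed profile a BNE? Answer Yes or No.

No

A profile is a BNE iff every type of every player is best-responding given beliefs about the other side.
The insurer plays Basic plan: E[Basic plan] = 0.2·(4) + 0.8·(9) = 8; E[Premium plan] = -6.2. Best-responding. ✓
The applicant (risk level low-risk), facing Basic plan: Plan X gives 11, Plan Y gives 9, Decline gives -3. Proposed Plan Y is not best — profitable deviation exists. ✗
The applicant (risk level high-risk), facing Basic plan: Plan X gives 13, Plan Y gives -2, Decline gives 7. Proposed Plan X is best. ✓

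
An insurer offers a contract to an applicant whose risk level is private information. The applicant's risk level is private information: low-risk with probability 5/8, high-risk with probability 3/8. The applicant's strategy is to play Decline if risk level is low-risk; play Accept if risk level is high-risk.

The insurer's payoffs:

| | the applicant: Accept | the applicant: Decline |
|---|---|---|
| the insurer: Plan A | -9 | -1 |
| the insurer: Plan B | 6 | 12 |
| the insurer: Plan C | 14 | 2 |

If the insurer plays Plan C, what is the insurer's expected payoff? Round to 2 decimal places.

E[Plan C] = 5/8·2 + 3/8·14 = 5/4 + 21/4 = 13/2

6.50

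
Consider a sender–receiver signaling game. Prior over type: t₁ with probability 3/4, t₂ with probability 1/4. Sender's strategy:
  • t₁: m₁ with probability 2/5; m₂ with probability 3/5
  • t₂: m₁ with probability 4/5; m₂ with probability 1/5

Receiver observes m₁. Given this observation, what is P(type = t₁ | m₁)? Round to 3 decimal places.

0.600

P(m₁) = (3/4)·(2/5) + (1/4)·(4/5) = 1/2
P(t₁ | m₁) = ((3/4)·(2/5)) / (1/2) = (3/10) / (1/2) = 3/5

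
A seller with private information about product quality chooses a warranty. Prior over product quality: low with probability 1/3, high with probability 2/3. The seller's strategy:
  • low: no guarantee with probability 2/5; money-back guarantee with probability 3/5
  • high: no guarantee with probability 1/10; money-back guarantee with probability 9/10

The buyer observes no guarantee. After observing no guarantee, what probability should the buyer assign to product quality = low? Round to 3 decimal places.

0.667

Apply Bayes' rule using the sender's strategy as the likelihood.
P(no guarantee) = (1/3)·(2/5) + (2/3)·(1/10) = 1/5
P(low | no guarantee) = ((1/3)·(2/5)) / (1/5) = (2/15) / (1/5) = 2/3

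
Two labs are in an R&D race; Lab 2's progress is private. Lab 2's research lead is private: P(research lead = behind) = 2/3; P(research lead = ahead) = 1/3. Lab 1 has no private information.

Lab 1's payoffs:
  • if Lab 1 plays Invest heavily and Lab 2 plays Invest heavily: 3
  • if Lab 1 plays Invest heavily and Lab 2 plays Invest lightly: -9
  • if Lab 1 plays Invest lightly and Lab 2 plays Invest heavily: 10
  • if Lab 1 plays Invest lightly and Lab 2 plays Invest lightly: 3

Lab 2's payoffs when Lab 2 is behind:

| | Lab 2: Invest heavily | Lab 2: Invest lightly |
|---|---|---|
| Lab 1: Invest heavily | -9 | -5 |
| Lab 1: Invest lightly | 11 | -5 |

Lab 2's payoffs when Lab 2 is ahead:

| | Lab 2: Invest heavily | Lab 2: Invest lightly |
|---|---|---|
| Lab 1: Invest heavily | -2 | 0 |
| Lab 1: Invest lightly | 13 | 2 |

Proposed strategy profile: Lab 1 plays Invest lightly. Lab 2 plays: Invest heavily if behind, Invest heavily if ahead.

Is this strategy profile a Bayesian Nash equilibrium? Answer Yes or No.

Yes

A profile is a BNE iff every type of every player is best-responding given beliefs about the other side.
Lab 1 plays Invest lightly: E[Invest lightly] = 2/3·(10) + 1/3·(10) = 10; E[Invest heavily] = 3. Best-responding. ✓
Lab 2 (research lead behind), facing Invest lightly: Invest heavily gives 11, Invest lightly gives -5. Proposed Invest heavily is best. ✓
Lab 2 (research lead ahead), facing Invest lightly: Invest heavily gives 13, Invest lightly gives 2. Proposed Invest heavily is best. ✓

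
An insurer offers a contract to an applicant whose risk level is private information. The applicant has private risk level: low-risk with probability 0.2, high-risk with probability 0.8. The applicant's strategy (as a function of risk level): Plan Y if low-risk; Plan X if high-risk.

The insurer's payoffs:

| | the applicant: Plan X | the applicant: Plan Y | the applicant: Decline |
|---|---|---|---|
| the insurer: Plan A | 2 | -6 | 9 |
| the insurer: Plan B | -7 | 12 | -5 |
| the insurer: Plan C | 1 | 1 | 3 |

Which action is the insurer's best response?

Compute the insurer's expected payoff for each action, taking the expectation over the applicant's type.
E[Plan A] = 0.2·(-6) + 0.8·(2) = 0.4
E[Plan B] = 0.2·(12) + 0.8·(-7) = -3.2
E[Plan C] = 0.2·(1) + 0.8·(1) = 1
Best response: Plan C (1 is the largest).

Plan C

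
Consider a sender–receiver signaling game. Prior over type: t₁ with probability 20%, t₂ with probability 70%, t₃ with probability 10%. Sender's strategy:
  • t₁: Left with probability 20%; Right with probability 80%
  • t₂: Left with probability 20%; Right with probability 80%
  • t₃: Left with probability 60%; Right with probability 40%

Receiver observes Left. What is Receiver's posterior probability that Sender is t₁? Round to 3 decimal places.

P(Left) = 0.2·0.2 + 0.7·0.2 + 0.1·0.6 = 0.24
P(t₁ | Left) = (0.2·0.2) / 0.24 = 0.04 / 0.24 = 0.166667

0.167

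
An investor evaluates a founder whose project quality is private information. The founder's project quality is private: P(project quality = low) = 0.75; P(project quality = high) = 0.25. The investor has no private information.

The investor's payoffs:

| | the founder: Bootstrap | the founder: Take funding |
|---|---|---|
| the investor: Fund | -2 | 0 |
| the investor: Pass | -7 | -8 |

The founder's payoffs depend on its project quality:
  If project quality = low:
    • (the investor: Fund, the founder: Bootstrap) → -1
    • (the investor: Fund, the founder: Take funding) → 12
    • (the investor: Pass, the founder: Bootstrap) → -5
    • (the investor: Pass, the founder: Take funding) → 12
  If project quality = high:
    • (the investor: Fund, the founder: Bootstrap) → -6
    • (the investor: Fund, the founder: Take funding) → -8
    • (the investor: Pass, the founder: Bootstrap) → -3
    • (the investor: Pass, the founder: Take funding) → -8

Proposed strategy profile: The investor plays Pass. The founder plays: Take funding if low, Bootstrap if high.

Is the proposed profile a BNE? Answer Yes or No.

The investor plays Pass: E[Pass] = 0.75·(-8) + 0.25·(-7) = -7.75; E[Fund] = -0.5. Not best-responding. ✗
The founder (project quality low), facing Pass: Bootstrap gives -5, Take funding gives 12. Proposed Take funding is best. ✓
The founder (project quality high), facing Pass: Bootstrap gives -3, Take funding gives -8. Proposed Bootstrap is best. ✓

No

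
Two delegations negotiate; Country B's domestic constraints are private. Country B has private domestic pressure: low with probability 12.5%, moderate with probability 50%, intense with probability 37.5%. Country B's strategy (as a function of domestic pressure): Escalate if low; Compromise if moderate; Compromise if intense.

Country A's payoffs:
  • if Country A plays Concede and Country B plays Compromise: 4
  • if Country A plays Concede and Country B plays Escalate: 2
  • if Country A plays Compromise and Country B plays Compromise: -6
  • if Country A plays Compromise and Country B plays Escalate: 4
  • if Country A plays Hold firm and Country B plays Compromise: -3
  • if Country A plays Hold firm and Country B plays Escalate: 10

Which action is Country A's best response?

Concede

E[Concede] = 0.125·(2) + 0.5·(4) + 0.375·(4) = 3.75
E[Compromise] = 0.125·(4) + 0.5·(-6) + 0.375·(-6) = -4.75
E[Hold firm] = 0.125·(10) + 0.5·(-3) + 0.375·(-3) = -1.375
Best response: Concede (3.75 is the largest).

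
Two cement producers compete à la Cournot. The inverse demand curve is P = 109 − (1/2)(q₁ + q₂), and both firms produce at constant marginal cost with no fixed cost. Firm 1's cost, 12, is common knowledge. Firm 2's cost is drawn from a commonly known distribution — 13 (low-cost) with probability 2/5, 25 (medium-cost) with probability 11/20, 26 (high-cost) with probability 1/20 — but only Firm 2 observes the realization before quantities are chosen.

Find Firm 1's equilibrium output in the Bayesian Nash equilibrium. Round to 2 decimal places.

Firm 2 with cost c maximizes (109 − (1/2)(q₁+q₂) − c)·q₂, giving q₂(c) = (109 − c − (1/2)q₁).
E[c₂] = 2/5·13 + 11/20·25 + 1/20·26 = 20.25
Firm 1's FOC against E[q₂] yields q₁ = (109 − 2·12 + E[c₂])/(3/2) = (109 − 24 + 20.25)/(3/2) = 70.1667.

70.17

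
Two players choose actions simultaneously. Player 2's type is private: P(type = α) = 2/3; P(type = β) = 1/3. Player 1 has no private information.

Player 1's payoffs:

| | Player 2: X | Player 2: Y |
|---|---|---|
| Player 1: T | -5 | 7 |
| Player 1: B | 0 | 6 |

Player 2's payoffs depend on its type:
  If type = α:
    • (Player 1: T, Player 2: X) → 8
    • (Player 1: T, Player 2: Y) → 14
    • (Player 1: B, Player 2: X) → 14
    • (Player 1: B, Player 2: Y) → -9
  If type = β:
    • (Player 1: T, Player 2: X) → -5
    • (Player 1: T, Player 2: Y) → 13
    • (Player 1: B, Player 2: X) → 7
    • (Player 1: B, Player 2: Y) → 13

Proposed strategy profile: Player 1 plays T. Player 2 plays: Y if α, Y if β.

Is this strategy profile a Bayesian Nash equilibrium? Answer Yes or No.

Yes

Player 1 plays T: E[T] = 2/3·(7) + 1/3·(7) = 7; E[B] = 6. Best-responding. ✓
Player 2 (type α), facing T: X gives 8, Y gives 14. Proposed Y is best. ✓
Player 2 (type β), facing T: X gives -5, Y gives 13. Proposed Y is best. ✓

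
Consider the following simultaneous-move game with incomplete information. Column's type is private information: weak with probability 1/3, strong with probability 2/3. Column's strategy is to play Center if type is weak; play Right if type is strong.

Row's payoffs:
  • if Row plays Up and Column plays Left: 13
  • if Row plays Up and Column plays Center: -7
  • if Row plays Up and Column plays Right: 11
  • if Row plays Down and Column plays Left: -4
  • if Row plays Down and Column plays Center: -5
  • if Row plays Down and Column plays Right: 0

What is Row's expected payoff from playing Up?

E[Up] = 1/3·(-7) + 2/3·11 = (-7/3) + 22/3 = 5

5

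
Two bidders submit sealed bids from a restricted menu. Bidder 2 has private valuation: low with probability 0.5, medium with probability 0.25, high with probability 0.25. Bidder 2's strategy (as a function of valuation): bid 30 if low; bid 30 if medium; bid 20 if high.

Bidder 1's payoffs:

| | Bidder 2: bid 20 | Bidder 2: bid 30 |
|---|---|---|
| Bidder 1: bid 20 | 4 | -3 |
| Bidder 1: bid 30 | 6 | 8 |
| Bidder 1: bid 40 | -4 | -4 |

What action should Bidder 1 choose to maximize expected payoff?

Compute Bidder 1's expected payoff for each action, taking the expectation over Bidder 2's type.
E[bid 20] = 0.5·(-3) + 0.25·(-3) + 0.25·(4) = -1.25
E[bid 30] = 0.5·(8) + 0.25·(8) + 0.25·(6) = 7.5
E[bid 40] = 0.5·(-4) + 0.25·(-4) + 0.25·(-4) = -4
Best response: bid 30 (7.5 is the largest).

bid 30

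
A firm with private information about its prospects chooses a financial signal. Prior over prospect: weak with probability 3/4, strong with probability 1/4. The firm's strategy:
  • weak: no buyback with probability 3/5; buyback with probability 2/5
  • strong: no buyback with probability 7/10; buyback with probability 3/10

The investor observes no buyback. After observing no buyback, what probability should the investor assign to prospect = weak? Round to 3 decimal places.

0.720

P(no buyback) = (3/4)·(3/5) + (1/4)·(7/10) = 5/8
P(weak | no buyback) = ((3/4)·(3/5)) / (5/8) = (9/20) / (5/8) = 18/25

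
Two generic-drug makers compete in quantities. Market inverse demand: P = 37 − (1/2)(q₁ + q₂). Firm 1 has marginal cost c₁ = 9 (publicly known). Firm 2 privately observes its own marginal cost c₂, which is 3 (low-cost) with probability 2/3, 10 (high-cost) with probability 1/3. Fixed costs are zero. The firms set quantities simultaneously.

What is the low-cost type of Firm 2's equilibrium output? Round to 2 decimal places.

Type-c best response for Firm 2: q₂(c) = (37 − c) − q₁/2.
Firm 1 maximizes expected profit; its first-order condition is 37 − q₁ − (1/2)E[q₂] − 9 = 0.
Substituting E[q₂] and solving: E[c₂] = 5.33333, so q₁ = (37 − 2·9 + 5.33333)/(3/2) = 16.2222.
q₂(low-cost) = (37 − 3 − (1/2)·16.2222) = 25.8889.

25.89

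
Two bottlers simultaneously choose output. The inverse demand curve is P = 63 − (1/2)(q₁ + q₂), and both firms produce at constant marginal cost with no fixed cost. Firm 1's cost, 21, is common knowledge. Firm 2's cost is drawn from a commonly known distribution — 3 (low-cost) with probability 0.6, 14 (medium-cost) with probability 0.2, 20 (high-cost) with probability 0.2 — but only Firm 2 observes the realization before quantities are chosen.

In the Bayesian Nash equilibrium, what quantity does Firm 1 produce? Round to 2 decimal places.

19.73

Type-c best response for Firm 2: q₂(c) = (63 − c) − q₁/2.
Firm 1 maximizes expected profit; its first-order condition is 63 − q₁ − (1/2)E[q₂] − 21 = 0.
Substituting E[q₂] and solving: E[c₂] = 8.6, so q₁ = (63 − 2·21 + 8.6)/(3/2) = 19.7333.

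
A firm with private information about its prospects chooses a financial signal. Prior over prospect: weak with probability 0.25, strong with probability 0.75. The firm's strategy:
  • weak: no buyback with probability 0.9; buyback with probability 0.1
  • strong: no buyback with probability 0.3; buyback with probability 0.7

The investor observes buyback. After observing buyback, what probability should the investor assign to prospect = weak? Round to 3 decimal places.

0.045

P(buyback) = 0.25·0.1 + 0.75·0.7 = 0.55
P(weak | buyback) = (0.25·0.1) / 0.55 = 0.025 / 0.55 = 0.0454545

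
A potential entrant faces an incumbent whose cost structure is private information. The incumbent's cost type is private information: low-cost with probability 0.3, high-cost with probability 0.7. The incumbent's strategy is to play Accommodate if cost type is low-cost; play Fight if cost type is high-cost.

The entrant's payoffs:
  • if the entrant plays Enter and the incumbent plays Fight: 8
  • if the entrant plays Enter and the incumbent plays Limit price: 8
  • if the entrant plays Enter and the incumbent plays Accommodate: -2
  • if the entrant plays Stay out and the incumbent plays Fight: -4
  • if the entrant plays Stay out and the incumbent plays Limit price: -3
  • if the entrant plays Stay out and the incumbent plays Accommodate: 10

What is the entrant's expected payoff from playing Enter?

5

E[Enter] = 0.3·(-2) + 0.7·8 = (-0.6) + 5.6 = 5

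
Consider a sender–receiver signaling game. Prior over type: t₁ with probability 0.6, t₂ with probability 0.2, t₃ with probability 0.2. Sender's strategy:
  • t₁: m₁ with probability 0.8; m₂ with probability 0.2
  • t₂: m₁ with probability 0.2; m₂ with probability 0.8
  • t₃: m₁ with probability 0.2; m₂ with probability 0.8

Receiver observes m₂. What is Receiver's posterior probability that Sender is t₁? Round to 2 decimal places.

0.27

P(m₂) = 0.6·0.2 + 0.2·0.8 + 0.2·0.8 = 0.44
P(t₁ | m₂) = (0.6·0.2) / 0.44 = 0.12 / 0.44 = 0.272727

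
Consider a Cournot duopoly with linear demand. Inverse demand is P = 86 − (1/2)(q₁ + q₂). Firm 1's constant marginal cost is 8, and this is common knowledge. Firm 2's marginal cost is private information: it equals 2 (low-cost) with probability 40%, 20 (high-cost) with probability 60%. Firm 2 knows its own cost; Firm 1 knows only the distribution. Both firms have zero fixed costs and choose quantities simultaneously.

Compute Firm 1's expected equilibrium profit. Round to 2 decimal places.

1523.52

Firm 2 with cost c maximizes (86 − (1/2)(q₁+q₂) − c)·q₂, giving q₂(c) = (86 − c − (1/2)q₁).
E[c₂] = 0.4·2 + 0.6·20 = 12.8
Firm 1's FOC against E[q₂] yields q₁ = (86 − 2·8 + E[c₂])/(3/2) = (86 − 16 + 12.8)/(3/2) = 55.2.
E[P] = 86 − (1/2)·(q₁ + E[q₂]) = 35.6; Firm 1's expected profit = (E[P] − 8)·q₁ = (35.6 − 8)·55.2 = 1523.52.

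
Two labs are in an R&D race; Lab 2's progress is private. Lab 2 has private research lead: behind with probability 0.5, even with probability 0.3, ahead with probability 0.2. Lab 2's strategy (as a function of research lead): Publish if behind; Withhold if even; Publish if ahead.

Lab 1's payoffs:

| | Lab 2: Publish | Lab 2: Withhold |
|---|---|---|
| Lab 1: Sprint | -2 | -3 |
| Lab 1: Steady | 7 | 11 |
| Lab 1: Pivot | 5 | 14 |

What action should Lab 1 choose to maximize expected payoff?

Steady

E[Sprint] = 0.5·(-2) + 0.3·(-3) + 0.2·(-2) = -2.3
E[Steady] = 0.5·(7) + 0.3·(11) + 0.2·(7) = 8.2
E[Pivot] = 0.5·(5) + 0.3·(14) + 0.2·(5) = 7.7
Best response: Steady (8.2 is the largest).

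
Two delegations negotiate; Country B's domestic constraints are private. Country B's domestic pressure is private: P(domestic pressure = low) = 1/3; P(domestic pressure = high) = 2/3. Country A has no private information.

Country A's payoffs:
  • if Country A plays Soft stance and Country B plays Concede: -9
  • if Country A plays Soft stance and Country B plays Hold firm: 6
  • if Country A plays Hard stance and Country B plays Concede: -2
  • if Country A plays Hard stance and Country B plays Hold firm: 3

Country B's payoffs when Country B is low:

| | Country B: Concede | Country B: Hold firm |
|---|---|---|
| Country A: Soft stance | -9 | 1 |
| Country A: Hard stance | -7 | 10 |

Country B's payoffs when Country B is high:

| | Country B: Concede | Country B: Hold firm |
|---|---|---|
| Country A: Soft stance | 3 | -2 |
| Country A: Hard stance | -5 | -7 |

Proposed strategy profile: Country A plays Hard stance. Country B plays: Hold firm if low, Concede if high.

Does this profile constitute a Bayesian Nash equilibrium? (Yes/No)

Yes

Country A plays Hard stance: E[Hard stance] = 1/3·(3) + 2/3·(-2) = -1/3; E[Soft stance] = -4. Best-responding. ✓
Country B (domestic pressure low), facing Hard stance: Concede gives -7, Hold firm gives 10. Proposed Hold firm is best. ✓
Country B (domestic pressure high), facing Hard stance: Concede gives -5, Hold firm gives -7. Proposed Concede is best. ✓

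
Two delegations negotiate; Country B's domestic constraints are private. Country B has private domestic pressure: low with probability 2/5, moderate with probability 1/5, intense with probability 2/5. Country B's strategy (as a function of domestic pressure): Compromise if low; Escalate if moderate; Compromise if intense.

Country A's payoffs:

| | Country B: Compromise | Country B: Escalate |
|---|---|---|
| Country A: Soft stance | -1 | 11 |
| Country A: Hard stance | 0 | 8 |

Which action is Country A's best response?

Hard stance

Compute Country A's expected payoff for each action, taking the expectation over Country B's type.
E[Soft stance] = 2/5·(-1) + 1/5·(11) + 2/5·(-1) = 7/5
E[Hard stance] = 2/5·(0) + 1/5·(8) + 2/5·(0) = 8/5
Best response: Hard stance (8/5 is the largest).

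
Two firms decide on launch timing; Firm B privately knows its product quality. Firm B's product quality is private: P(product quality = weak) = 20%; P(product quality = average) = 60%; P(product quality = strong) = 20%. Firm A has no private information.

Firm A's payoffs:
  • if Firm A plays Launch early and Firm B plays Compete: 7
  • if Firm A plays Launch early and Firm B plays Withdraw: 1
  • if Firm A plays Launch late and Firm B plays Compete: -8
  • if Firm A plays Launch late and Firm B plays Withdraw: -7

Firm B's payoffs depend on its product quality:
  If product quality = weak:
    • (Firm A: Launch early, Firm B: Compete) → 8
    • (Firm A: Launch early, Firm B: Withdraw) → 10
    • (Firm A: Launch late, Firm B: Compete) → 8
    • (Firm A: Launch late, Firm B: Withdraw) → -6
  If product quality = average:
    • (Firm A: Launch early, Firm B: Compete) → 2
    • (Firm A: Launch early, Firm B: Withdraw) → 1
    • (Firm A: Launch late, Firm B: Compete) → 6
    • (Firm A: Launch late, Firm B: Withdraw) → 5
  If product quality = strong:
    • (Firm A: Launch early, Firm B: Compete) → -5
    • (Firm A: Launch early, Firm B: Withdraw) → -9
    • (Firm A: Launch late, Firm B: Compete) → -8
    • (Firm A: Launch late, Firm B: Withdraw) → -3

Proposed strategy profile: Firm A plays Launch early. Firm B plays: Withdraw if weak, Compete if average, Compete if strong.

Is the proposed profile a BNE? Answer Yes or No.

Firm A plays Launch early: E[Launch early] = 0.2·(1) + 0.6·(7) + 0.2·(7) = 5.8; E[Launch late] = -7.8. Best-responding. ✓
Firm B (product quality weak), facing Launch early: Compete gives 8, Withdraw gives 10. Proposed Withdraw is best. ✓
Firm B (product quality average), facing Launch early: Compete gives 2, Withdraw gives 1. Proposed Compete is best. ✓
Firm B (product quality strong), facing Launch early: Compete gives -5, Withdraw gives -9. Proposed Compete is best. ✓

Yes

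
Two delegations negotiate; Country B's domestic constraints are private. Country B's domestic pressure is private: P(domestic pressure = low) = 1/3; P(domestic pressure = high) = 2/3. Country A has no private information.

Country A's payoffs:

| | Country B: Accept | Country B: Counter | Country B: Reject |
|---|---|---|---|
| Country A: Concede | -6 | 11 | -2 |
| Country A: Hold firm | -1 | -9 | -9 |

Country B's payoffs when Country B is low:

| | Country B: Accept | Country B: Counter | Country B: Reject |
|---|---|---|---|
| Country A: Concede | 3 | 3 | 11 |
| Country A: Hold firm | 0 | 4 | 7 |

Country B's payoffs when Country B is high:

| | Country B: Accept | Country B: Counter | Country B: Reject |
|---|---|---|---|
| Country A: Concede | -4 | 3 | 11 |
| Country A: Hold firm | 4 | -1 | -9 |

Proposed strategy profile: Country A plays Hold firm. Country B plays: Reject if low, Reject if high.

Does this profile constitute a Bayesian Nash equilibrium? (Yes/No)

No

Country A plays Hold firm: E[Hold firm] = 1/3·(-9) + 2/3·(-9) = -9; E[Concede] = -2. Not best-responding. ✗
Country B (domestic pressure low), facing Hold firm: Accept gives 0, Counter gives 4, Reject gives 7. Proposed Reject is best. ✓
Country B (domestic pressure high), facing Hold firm: Accept gives 4, Counter gives -1, Reject gives -9. Proposed Reject is not best — profitable deviation exists. ✗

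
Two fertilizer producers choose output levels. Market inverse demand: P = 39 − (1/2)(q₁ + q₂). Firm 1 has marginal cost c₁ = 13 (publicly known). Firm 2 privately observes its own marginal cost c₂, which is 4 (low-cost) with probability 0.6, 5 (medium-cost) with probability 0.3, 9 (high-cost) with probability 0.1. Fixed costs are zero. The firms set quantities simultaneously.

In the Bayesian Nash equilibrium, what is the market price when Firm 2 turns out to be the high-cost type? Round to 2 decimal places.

Type-c best response for Firm 2: q₂(c) = (39 − c) − q₁/2.
Firm 1 maximizes expected profit; its first-order condition is 39 − q₁ − (1/2)E[q₂] − 13 = 0.
Substituting E[q₂] and solving: E[c₂] = 4.8, so q₁ = (39 − 2·13 + 4.8)/(3/2) = 11.8667.
q₂(high-cost) = 24.0667, so P = 39 − (1/2)·(11.8667 + 24.0667) = 21.0333.

21.03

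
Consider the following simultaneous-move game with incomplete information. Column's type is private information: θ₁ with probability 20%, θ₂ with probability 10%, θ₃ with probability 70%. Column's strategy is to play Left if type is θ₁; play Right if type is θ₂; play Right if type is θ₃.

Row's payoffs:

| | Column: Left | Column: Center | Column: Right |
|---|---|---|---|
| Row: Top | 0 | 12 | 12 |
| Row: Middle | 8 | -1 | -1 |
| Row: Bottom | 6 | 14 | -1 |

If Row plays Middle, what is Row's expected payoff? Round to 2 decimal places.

0.80

E[Middle] = 0.2·8 + 0.1·(-1) + 0.7·(-1) = 1.6 + (-0.1) + (-0.7) = 0.8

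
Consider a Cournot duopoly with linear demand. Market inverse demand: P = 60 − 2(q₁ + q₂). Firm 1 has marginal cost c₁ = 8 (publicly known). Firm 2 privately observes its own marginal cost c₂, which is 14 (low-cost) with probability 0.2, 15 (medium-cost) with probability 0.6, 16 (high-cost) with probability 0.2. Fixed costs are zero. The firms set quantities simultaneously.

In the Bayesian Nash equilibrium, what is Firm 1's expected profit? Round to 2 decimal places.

193.39

Each type of Firm 2 best-responds to q₁; Firm 1 best-responds to the expected q₂ over Firm 2's types.
Firm 2 with cost c maximizes (60 − 2(q₁+q₂) − c)·q₂, giving q₂(c) = (60 − c − 2q₁)/4.
E[c₂] = 0.2·14 + 0.6·15 + 0.2·16 = 15
Firm 1's FOC against E[q₂] yields q₁ = (60 − 2·8 + E[c₂])/6 = (60 − 16 + 15)/6 = 9.83333.
E[P] = 60 − 2·(q₁ + E[q₂]) = 27.6667; Firm 1's expected profit = (E[P] − 8)·q₁ = (27.6667 − 8)·9.83333 = 193.389.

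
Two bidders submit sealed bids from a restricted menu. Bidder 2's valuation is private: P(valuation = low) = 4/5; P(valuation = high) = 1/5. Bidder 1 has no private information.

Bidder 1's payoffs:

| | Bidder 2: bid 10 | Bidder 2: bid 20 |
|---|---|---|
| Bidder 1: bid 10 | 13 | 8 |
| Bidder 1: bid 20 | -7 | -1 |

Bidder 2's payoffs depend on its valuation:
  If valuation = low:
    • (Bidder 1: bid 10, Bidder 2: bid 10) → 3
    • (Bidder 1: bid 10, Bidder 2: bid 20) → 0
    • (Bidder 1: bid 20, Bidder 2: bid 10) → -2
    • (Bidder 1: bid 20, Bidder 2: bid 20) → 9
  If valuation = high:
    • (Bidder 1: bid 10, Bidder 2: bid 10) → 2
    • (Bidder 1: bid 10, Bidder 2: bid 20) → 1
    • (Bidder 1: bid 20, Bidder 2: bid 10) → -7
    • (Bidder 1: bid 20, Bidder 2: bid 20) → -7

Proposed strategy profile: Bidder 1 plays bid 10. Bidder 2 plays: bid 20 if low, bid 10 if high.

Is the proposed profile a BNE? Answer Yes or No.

A profile is a BNE iff every type of every player is best-responding given beliefs about the other side.
Bidder 1 plays bid 10: E[bid 10] = 4/5·(8) + 1/5·(13) = 9; E[bid 20] = -11/5. Best-responding. ✓
Bidder 2 (valuation low), facing bid 10: bid 10 gives 3, bid 20 gives 0. Proposed bid 20 is not best — profitable deviation exists. ✗
Bidder 2 (valuation high), facing bid 10: bid 10 gives 2, bid 20 gives 1. Proposed bid 10 is best. ✓

No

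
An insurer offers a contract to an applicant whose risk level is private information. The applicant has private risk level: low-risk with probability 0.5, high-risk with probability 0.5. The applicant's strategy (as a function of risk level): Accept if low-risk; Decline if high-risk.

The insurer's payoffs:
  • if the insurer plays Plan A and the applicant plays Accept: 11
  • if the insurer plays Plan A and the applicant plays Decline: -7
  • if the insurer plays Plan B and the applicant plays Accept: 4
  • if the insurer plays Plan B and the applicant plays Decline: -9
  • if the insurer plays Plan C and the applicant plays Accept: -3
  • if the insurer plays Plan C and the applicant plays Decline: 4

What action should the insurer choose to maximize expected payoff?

E[Plan A] = 0.5·(11) + 0.5·(-7) = 2
E[Plan B] = 0.5·(4) + 0.5·(-9) = -2.5
E[Plan C] = 0.5·(-3) + 0.5·(4) = 0.5
Best response: Plan A (2 is the largest).

Plan A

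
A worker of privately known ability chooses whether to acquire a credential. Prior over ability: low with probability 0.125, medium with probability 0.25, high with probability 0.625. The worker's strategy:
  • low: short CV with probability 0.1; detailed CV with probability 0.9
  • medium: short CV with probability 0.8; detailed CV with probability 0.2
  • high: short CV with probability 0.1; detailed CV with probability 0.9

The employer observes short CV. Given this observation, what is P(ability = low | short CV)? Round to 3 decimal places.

P(short CV) = 0.125·0.1 + 0.25·0.8 + 0.625·0.1 = 0.275
P(low | short CV) = (0.125·0.1) / 0.275 = 0.0125 / 0.275 = 0.0454545

0.045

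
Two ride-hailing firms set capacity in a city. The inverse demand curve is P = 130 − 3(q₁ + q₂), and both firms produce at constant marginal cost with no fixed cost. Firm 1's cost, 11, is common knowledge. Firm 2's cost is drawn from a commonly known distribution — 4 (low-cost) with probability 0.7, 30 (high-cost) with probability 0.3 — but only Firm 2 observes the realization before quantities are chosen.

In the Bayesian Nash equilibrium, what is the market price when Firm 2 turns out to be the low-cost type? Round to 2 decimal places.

Firm 2 with cost c maximizes (130 − 3(q₁+q₂) − c)·q₂, giving q₂(c) = (130 − c − 3q₁)/6.
E[c₂] = 0.7·4 + 0.3·30 = 11.8
Firm 1's FOC against E[q₂] yields q₁ = (130 − 2·11 + E[c₂])/9 = (130 − 22 + 11.8)/9 = 13.3111.
q₂(low-cost) = 14.3444, so P = 130 − 3·(13.3111 + 14.3444) = 47.0333.

47.03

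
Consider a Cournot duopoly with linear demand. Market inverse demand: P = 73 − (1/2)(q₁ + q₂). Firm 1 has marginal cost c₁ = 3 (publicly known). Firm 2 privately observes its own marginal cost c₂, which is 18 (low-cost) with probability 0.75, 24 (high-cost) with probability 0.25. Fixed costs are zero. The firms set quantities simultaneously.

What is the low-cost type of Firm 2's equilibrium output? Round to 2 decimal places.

26.17

Type-c best response for Firm 2: q₂(c) = (73 − c) − q₁/2.
Firm 1 maximizes expected profit; its first-order condition is 73 − q₁ − (1/2)E[q₂] − 3 = 0.
Substituting E[q₂] and solving: E[c₂] = 19.5, so q₁ = (73 − 2·3 + 19.5)/(3/2) = 57.6667.
q₂(low-cost) = (73 − 18 − (1/2)·57.6667) = 26.1667.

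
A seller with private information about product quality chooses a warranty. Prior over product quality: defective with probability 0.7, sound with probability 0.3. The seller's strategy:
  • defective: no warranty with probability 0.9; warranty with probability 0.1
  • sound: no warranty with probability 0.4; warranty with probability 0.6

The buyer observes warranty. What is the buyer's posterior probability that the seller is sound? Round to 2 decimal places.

Apply Bayes' rule using the sender's strategy as the likelihood.
P(warranty) = 0.7·0.1 + 0.3·0.6 = 0.25
P(sound | warranty) = (0.3·0.6) / 0.25 = 0.18 / 0.25 = 0.72

0.72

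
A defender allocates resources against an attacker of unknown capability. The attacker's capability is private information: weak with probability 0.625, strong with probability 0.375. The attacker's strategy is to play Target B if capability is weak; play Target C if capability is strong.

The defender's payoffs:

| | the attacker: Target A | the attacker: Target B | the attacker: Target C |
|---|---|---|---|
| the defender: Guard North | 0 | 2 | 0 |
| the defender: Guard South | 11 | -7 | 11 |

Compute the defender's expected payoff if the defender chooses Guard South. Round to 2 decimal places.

-0.25

E[Guard South] = 0.625·(-7) + 0.375·11 = (-4.375) + 4.125 = -0.25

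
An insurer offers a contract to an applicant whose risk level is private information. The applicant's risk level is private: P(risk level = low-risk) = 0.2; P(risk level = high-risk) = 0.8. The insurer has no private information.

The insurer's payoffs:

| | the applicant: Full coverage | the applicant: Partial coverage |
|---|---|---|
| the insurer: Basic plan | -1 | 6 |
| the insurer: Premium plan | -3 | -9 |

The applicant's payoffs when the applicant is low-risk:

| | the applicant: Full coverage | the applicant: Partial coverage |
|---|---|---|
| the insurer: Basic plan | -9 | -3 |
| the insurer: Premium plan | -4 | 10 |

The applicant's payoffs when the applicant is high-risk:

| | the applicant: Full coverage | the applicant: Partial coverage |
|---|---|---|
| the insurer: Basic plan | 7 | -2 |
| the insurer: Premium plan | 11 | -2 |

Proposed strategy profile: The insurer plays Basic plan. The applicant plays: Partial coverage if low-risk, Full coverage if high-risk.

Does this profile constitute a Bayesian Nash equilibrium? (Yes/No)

Yes

The insurer plays Basic plan: E[Basic plan] = 0.2·(6) + 0.8·(-1) = 0.4; E[Premium plan] = -4.2. Best-responding. ✓
The applicant (risk level low-risk), facing Basic plan: Full coverage gives -9, Partial coverage gives -3. Proposed Partial coverage is best. ✓
The applicant (risk level high-risk), facing Basic plan: Full coverage gives 7, Partial coverage gives -2. Proposed Full coverage is best. ✓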